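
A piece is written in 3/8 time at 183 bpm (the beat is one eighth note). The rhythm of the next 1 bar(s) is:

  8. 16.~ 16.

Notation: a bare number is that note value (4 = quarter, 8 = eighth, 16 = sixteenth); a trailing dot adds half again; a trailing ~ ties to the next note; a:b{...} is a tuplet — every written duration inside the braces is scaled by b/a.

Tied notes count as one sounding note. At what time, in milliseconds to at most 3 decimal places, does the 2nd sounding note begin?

note 2 onset = 3/2b = 491.803ms

1. 0.0ms @ 0 + 491.803ms (3/2)
2. 491.803ms @ 3/2 + 491.803ms (3/2)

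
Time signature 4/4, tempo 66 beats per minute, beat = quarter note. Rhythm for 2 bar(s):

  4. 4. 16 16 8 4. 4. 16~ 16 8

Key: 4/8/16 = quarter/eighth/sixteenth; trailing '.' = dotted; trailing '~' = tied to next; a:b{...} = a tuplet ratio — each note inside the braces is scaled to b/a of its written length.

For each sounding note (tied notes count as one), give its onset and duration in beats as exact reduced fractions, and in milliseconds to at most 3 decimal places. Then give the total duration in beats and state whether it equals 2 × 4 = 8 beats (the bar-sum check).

1) 0.0ms=0b +1363.636ms=3/2b
2) 1363.636ms=3/2b +1363.636ms=3/2b
3) 2727.273ms=3b +227.273ms=1/4b
4) 2954.545ms=13/4b +227.273ms=1/4b
5) 3181.818ms=7/2b +454.545ms=1/2b
6) 3636.364ms=4b +1363.636ms=3/2b
7) 5000.0ms=11/2b +1363.636ms=3/2b
8) 6363.636ms=7b +454.545ms=1/2b
9) 6818.182ms=15/2b +454.545ms=1/2b
Σ=8b of 8 (66bpm 4/4) — PASS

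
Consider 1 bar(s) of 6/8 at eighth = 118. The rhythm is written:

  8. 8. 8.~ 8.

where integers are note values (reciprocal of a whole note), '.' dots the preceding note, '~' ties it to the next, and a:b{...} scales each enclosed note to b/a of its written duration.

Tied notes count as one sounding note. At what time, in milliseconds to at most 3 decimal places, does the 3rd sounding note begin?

note 3 onset = 3b = 1525.424ms

1. 0.0ms @ 0 + 762.712ms (3/2)
2. 762.712ms @ 3/2 + 762.712ms (3/2)
3. 1525.424ms @ 3 + 1525.424ms (3)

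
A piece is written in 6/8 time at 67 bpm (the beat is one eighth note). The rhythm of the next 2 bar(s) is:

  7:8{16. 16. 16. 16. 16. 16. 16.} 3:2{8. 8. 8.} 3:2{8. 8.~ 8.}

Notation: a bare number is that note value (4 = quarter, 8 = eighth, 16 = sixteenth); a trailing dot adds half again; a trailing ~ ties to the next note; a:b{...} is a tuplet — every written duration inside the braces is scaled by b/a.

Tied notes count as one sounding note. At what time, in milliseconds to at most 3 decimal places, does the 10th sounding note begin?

1. 0.0ms @ 0 + 767.591ms (6/7)
2. 767.591ms @ 6/7 + 767.591ms (6/7)
3. 1535.181ms @ 12/7 + 767.591ms (6/7)
4. 2302.772ms @ 18/7 + 767.591ms (6/7)
5. 3070.362ms @ 24/7 + 767.591ms (6/7)
6. 3837.953ms @ 30/7 + 767.591ms (6/7)
7. 4605.544ms @ 36/7 + 767.591ms (6/7)
8. 5373.134ms @ 6 + 895.522ms (1)
9. 6268.657ms @ 7 + 895.522ms (1)
10. 7164.179ms @ 8 + 895.522ms (1)
11. 8059.701ms @ 9 + 895.522ms (1)
12. 8955.224ms @ 10 + 1791.045ms (2)

note 10 onset = 8b = 7164.179ms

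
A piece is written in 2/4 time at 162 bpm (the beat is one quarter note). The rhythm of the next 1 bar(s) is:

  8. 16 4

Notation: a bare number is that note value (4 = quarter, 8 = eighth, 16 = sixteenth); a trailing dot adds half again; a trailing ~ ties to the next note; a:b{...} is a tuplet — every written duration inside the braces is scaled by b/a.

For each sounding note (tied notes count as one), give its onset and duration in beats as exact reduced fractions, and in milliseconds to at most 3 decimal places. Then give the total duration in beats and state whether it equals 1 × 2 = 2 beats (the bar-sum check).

1) 0.0ms=0b +277.778ms=3/4b
2) 277.778ms=3/4b +92.593ms=1/4b
3) 370.37ms=1b +370.37ms=1b
Σ=2b of 2 (162bpm 2/4) — PASS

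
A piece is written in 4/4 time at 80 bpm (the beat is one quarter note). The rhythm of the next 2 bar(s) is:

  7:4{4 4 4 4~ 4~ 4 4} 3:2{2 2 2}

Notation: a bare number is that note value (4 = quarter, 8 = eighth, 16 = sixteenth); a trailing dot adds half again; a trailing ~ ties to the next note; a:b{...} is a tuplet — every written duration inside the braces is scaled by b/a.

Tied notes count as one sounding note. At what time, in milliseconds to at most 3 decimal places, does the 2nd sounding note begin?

1. 0.0ms @ 0 + 428.571ms (4/7)
2. 428.571ms @ 4/7 + 428.571ms (4/7)
3. 857.143ms @ 8/7 + 428.571ms (4/7)
4. 1285.714ms @ 12/7 + 1285.714ms (12/7)
5. 2571.429ms @ 24/7 + 428.571ms (4/7)
6. 3000.0ms @ 4 + 1000.0ms (4/3)
7. 4000.0ms @ 16/3 + 1000.0ms (4/3)
8. 5000.0ms @ 20/3 + 1000.0ms (4/3)

note 2 onset = 4/7b = 428.571ms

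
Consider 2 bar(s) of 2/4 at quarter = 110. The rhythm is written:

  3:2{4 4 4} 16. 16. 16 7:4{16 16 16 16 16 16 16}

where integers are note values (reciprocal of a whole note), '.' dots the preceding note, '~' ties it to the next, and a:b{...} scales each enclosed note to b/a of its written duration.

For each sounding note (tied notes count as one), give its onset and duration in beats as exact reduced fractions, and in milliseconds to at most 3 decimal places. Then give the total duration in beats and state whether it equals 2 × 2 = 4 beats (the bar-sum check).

1) 0.0ms=0b +363.636ms=2/3b
2) 363.636ms=2/3b +363.636ms=2/3b
3) 727.273ms=4/3b +363.636ms=2/3b
4) 1090.909ms=2b +204.545ms=3/8b
5) 1295.455ms=19/8b +204.545ms=3/8b
6) 1500.0ms=11/4b +136.364ms=1/4b
7) 1636.364ms=3b +77.922ms=1/7b
8) 1714.286ms=22/7b +77.922ms=1/7b
9) 1792.208ms=23/7b +77.922ms=1/7b
10) 1870.13ms=24/7b +77.922ms=1/7b
11) 1948.052ms=25/7b +77.922ms=1/7b
12) 2025.974ms=26/7b +77.922ms=1/7b
13) 2103.896ms=27/7b +77.922ms=1/7b
Σ=4b of 4 (110bpm 2/4) — PASS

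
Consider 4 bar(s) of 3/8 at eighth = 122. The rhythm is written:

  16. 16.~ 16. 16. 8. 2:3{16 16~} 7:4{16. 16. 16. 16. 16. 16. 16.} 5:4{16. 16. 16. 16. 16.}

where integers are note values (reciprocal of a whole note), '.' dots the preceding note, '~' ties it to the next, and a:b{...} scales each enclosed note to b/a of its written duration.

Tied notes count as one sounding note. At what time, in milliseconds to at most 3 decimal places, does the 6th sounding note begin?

note 6 onset = 21/4b = 2581.967ms

1. 0.0ms @ 0 + 368.852ms (3/4)
2. 368.852ms @ 3/4 + 737.705ms (3/2)
3. 1106.557ms @ 9/4 + 368.852ms (3/4)
4. 1475.41ms @ 3 + 737.705ms (3/2)
5. 2213.115ms @ 9/2 + 368.852ms (3/4)
6. 2581.967ms @ 21/4 + 579.625ms (33/28)
7. 3161.593ms @ 45/7 + 210.773ms (3/7)
8. 3372.365ms @ 48/7 + 210.773ms (3/7)
9. 3583.138ms @ 51/7 + 210.773ms (3/7)
10. 3793.911ms @ 54/7 + 210.773ms (3/7)
11. 4004.684ms @ 57/7 + 210.773ms (3/7)
12. 4215.457ms @ 60/7 + 210.773ms (3/7)
13. 4426.23ms @ 9 + 295.082ms (3/5)
14. 4721.311ms @ 48/5 + 295.082ms (3/5)
15. 5016.393ms @ 51/5 + 295.082ms (3/5)
16. 5311.475ms @ 54/5 + 295.082ms (3/5)
17. 5606.557ms @ 57/5 + 295.082ms (3/5)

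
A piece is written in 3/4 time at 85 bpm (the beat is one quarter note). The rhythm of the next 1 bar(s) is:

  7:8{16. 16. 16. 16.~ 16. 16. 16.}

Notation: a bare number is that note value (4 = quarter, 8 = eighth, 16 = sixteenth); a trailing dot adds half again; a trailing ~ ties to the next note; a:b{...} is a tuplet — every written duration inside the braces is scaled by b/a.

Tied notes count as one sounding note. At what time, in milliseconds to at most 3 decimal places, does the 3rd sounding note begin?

note 3 onset = 6/7b = 605.042ms

1. 0.0ms @ 0 + 302.521ms (3/7)
2. 302.521ms @ 3/7 + 302.521ms (3/7)
3. 605.042ms @ 6/7 + 302.521ms (3/7)
4. 907.563ms @ 9/7 + 605.042ms (6/7)
5. 1512.605ms @ 15/7 + 302.521ms (3/7)
6. 1815.126ms @ 18/7 + 302.521ms (3/7)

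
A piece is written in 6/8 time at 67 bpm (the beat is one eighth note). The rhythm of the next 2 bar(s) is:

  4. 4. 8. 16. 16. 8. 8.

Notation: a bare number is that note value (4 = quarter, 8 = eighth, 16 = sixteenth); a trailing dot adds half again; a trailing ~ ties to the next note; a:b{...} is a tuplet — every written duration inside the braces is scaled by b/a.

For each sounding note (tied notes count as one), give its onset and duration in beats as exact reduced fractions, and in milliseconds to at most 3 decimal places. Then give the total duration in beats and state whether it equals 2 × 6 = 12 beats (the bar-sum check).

1) 0.0ms=0b +2686.567ms=3b
2) 2686.567ms=3b +2686.567ms=3b
3) 5373.134ms=6b +1343.284ms=3/2b
4) 6716.418ms=15/2b +671.642ms=3/4b
5) 7388.06ms=33/4b +671.642ms=3/4b
6) 8059.701ms=9b +1343.284ms=3/2b
7) 9402.985ms=21/2b +1343.284ms=3/2b
Σ=12b of 12 (67bpm 6/8) — PASS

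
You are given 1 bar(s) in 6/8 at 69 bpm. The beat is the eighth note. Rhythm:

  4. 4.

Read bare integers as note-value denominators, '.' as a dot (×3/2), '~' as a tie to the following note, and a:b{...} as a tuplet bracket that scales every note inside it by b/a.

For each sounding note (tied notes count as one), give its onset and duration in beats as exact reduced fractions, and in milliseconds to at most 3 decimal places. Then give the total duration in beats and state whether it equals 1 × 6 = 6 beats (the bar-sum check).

1) 0.0ms=0b +2608.696ms=3b
2) 2608.696ms=3b +2608.696ms=3b
Σ=6b of 6 (69bpm 6/8) — PASS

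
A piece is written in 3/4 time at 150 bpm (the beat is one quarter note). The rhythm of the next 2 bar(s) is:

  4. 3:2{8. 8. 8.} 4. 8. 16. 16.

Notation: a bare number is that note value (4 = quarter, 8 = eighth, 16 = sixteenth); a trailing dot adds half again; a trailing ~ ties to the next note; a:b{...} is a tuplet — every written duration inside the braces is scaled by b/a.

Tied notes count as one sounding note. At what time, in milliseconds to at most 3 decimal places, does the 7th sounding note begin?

note 7 onset = 21/4b = 2100.0ms

1. 0.0ms @ 0 + 600.0ms (3/2)
2. 600.0ms @ 3/2 + 200.0ms (1/2)
3. 800.0ms @ 2 + 200.0ms (1/2)
4. 1000.0ms @ 5/2 + 200.0ms (1/2)
5. 1200.0ms @ 3 + 600.0ms (3/2)
6. 1800.0ms @ 9/2 + 300.0ms (3/4)
7. 2100.0ms @ 21/4 + 150.0ms (3/8)
8. 2250.0ms @ 45/8 + 150.0ms (3/8)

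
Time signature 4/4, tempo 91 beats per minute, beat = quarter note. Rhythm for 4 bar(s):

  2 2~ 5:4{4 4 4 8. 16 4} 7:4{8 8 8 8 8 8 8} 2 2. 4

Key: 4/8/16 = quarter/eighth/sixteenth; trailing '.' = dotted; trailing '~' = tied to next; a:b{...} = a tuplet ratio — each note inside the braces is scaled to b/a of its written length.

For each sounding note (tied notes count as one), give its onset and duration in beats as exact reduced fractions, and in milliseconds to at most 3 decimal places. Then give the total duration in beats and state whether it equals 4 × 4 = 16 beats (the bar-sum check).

1) 0.0ms=0b +1318.681ms=2b
2) 1318.681ms=2b +1846.154ms=14/5b
3) 3164.835ms=24/5b +527.473ms=4/5b
4) 3692.308ms=28/5b +527.473ms=4/5b
5) 4219.78ms=32/5b +395.604ms=3/5b
6) 4615.385ms=7b +131.868ms=1/5b
7) 4747.253ms=36/5b +527.473ms=4/5b
8) 5274.725ms=8b +188.383ms=2/7b
9) 5463.108ms=58/7b +188.383ms=2/7b
10) 5651.491ms=60/7b +188.383ms=2/7b
11) 5839.874ms=62/7b +188.383ms=2/7b
12) 6028.257ms=64/7b +188.383ms=2/7b
13) 6216.641ms=66/7b +188.383ms=2/7b
14) 6405.024ms=68/7b +188.383ms=2/7b
15) 6593.407ms=10b +1318.681ms=2b
16) 7912.088ms=12b +1978.022ms=3b
17) 9890.11ms=15b +659.341ms=1b
Σ=16b of 16 (91bpm 4/4) — PASS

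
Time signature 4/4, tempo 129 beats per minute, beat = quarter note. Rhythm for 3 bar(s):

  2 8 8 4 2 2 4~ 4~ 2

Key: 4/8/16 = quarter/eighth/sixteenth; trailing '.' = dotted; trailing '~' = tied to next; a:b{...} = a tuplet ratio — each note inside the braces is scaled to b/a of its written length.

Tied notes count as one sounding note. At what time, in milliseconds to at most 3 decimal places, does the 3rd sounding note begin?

note 3 onset = 5/2b = 1162.791ms

1. 0.0ms @ 0 + 930.233ms (2)
2. 930.233ms @ 2 + 232.558ms (1/2)
3. 1162.791ms @ 5/2 + 232.558ms (1/2)
4. 1395.349ms @ 3 + 465.116ms (1)
5. 1860.465ms @ 4 + 930.233ms (2)
6. 2790.698ms @ 6 + 930.233ms (2)
7. 3720.93ms @ 8 + 1860.465ms (4)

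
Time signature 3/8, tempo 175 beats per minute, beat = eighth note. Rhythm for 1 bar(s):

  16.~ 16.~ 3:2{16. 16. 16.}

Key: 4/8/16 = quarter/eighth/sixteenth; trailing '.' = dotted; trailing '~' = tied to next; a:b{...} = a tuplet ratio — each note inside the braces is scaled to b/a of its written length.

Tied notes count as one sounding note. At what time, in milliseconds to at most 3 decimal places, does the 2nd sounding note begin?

note 2 onset = 2b = 685.714ms

1. 0.0ms @ 0 + 685.714ms (2)
2. 685.714ms @ 2 + 171.429ms (1/2)
3. 857.143ms @ 5/2 + 171.429ms (1/2)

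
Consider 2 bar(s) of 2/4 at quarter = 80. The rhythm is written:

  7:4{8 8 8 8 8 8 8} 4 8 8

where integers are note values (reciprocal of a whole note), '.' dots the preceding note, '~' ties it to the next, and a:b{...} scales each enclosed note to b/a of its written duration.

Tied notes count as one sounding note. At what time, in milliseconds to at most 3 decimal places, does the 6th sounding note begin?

note 6 onset = 10/7b = 1071.429ms

1. 0.0ms @ 0 + 214.286ms (2/7)
2. 214.286ms @ 2/7 + 214.286ms (2/7)
3. 428.571ms @ 4/7 + 214.286ms (2/7)
4. 642.857ms @ 6/7 + 214.286ms (2/7)
5. 857.143ms @ 8/7 + 214.286ms (2/7)
6. 1071.429ms @ 10/7 + 214.286ms (2/7)
7. 1285.714ms @ 12/7 + 214.286ms (2/7)
8. 1500.0ms @ 2 + 750.0ms (1)
9. 2250.0ms @ 3 + 375.0ms (1/2)
10. 2625.0ms @ 7/2 + 375.0ms (1/2)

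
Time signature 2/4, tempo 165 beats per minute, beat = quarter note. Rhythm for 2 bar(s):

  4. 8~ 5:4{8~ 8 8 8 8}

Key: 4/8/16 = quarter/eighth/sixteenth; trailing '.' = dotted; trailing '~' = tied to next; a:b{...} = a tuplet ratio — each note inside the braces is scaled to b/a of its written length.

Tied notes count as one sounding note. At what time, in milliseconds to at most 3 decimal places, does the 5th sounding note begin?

1. 0.0ms @ 0 + 545.455ms (3/2)
2. 545.455ms @ 3/2 + 472.727ms (13/10)
3. 1018.182ms @ 14/5 + 145.455ms (2/5)
4. 1163.636ms @ 16/5 + 145.455ms (2/5)
5. 1309.091ms @ 18/5 + 145.455ms (2/5)

note 5 onset = 18/5b = 1309.091ms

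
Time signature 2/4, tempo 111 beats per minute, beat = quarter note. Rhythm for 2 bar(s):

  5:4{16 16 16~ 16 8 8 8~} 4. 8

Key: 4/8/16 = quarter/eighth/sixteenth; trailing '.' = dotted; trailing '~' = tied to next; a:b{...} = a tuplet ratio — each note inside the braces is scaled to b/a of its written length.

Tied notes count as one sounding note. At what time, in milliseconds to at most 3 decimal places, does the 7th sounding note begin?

note 7 onset = 7/2b = 1891.892ms

1. 0.0ms @ 0 + 108.108ms (1/5)
2. 108.108ms @ 1/5 + 108.108ms (1/5)
3. 216.216ms @ 2/5 + 216.216ms (2/5)
4. 432.432ms @ 4/5 + 216.216ms (2/5)
5. 648.649ms @ 6/5 + 216.216ms (2/5)
6. 864.865ms @ 8/5 + 1027.027ms (19/10)
7. 1891.892ms @ 7/2 + 270.27ms (1/2)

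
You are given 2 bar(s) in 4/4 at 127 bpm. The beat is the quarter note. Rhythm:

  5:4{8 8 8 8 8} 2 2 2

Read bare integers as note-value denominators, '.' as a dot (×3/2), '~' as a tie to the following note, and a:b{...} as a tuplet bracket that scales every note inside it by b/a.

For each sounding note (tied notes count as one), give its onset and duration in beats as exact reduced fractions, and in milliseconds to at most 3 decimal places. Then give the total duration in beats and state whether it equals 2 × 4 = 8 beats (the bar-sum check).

1) 0.0ms=0b +188.976ms=2/5b
2) 188.976ms=2/5b +188.976ms=2/5b
3) 377.953ms=4/5b +188.976ms=2/5b
4) 566.929ms=6/5b +188.976ms=2/5b
5) 755.906ms=8/5b +188.976ms=2/5b
6) 944.882ms=2b +944.882ms=2b
7) 1889.764ms=4b +944.882ms=2b
8) 2834.646ms=6b +944.882ms=2b
Σ=8b of 8 (127bpm 4/4) — PASS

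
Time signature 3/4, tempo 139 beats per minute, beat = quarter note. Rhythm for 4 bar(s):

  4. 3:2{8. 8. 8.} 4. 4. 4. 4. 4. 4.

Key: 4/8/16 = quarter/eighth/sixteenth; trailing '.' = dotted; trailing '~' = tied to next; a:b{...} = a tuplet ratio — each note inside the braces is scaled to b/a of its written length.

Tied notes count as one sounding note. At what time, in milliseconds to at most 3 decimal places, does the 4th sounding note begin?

1. 0.0ms @ 0 + 647.482ms (3/2)
2. 647.482ms @ 3/2 + 215.827ms (1/2)
3. 863.309ms @ 2 + 215.827ms (1/2)
4. 1079.137ms @ 5/2 + 215.827ms (1/2)
5. 1294.964ms @ 3 + 647.482ms (3/2)
6. 1942.446ms @ 9/2 + 647.482ms (3/2)
7. 2589.928ms @ 6 + 647.482ms (3/2)
8. 3237.41ms @ 15/2 + 647.482ms (3/2)
9. 3884.892ms @ 9 + 647.482ms (3/2)
10. 4532.374ms @ 21/2 + 647.482ms (3/2)

note 4 onset = 5/2b = 1079.137ms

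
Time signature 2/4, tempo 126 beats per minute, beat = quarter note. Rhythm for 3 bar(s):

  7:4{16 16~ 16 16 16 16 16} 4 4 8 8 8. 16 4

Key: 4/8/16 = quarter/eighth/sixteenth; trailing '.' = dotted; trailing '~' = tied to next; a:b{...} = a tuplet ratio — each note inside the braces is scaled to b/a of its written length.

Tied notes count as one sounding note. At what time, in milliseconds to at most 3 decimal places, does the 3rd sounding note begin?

1. 0.0ms @ 0 + 68.027ms (1/7)
2. 68.027ms @ 1/7 + 136.054ms (2/7)
3. 204.082ms @ 3/7 + 68.027ms (1/7)
4. 272.109ms @ 4/7 + 68.027ms (1/7)
5. 340.136ms @ 5/7 + 68.027ms (1/7)
6. 408.163ms @ 6/7 + 68.027ms (1/7)
7. 476.19ms @ 1 + 476.19ms (1)
8. 952.381ms @ 2 + 476.19ms (1)
9. 1428.571ms @ 3 + 238.095ms (1/2)
10. 1666.667ms @ 7/2 + 238.095ms (1/2)
11. 1904.762ms @ 4 + 357.143ms (3/4)
12. 2261.905ms @ 19/4 + 119.048ms (1/4)
13. 2380.952ms @ 5 + 476.19ms (1)

note 3 onset = 3/7b = 204.082ms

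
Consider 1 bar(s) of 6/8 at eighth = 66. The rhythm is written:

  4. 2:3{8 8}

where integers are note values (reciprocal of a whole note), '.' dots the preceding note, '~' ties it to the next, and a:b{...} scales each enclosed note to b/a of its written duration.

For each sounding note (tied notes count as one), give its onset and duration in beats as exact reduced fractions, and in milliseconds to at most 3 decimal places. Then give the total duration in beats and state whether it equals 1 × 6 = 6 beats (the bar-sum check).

1) 0.0ms=0b +2727.273ms=3b
2) 2727.273ms=3b +1363.636ms=3/2b
3) 4090.909ms=9/2b +1363.636ms=3/2b
Σ=6b of 6 (66bpm 6/8) — PASS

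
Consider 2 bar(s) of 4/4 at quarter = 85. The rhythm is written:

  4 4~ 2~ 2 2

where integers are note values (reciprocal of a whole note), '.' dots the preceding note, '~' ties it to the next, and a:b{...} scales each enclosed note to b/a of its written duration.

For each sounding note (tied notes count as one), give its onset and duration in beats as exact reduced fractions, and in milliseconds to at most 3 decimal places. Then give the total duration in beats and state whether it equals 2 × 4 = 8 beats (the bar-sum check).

1) 0.0ms=0b +705.882ms=1b
2) 705.882ms=1b +3529.412ms=5b
3) 4235.294ms=6b +1411.765ms=2b
Σ=8b of 8 (85bpm 4/4) — PASS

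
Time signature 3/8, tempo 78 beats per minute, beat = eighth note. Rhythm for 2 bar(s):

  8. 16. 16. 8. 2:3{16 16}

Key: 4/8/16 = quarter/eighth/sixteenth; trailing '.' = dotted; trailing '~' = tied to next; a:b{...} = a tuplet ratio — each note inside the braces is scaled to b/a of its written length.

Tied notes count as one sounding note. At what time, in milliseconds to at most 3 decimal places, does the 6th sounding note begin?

1. 0.0ms @ 0 + 1153.846ms (3/2)
2. 1153.846ms @ 3/2 + 576.923ms (3/4)
3. 1730.769ms @ 9/4 + 576.923ms (3/4)
4. 2307.692ms @ 3 + 1153.846ms (3/2)
5. 3461.538ms @ 9/2 + 576.923ms (3/4)
6. 4038.462ms @ 21/4 + 576.923ms (3/4)

note 6 onset = 21/4b = 4038.462ms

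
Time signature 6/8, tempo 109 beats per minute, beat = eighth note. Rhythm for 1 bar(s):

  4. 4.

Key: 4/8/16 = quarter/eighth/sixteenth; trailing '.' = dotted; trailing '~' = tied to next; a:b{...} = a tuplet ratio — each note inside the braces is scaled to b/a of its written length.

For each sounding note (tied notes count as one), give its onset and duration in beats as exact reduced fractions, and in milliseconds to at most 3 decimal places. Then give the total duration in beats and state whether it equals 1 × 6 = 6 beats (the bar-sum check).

1) 0.0ms=0b +1651.376ms=3b
2) 1651.376ms=3b +1651.376ms=3b
Σ=6b of 6 (109bpm 6/8) — PASS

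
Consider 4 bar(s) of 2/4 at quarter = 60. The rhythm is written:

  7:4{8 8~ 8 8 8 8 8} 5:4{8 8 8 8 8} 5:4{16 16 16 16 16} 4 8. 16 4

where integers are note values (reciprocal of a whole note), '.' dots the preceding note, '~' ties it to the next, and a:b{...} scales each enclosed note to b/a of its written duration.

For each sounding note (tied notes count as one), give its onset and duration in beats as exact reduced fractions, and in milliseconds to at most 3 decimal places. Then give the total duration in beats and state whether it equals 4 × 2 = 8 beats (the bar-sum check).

1) 0.0ms=0b +285.714ms=2/7b
2) 285.714ms=2/7b +571.429ms=4/7b
3) 857.143ms=6/7b +285.714ms=2/7b
4) 1142.857ms=8/7b +285.714ms=2/7b
5) 1428.571ms=10/7b +285.714ms=2/7b
6) 1714.286ms=12/7b +285.714ms=2/7b
7) 2000.0ms=2b +400.0ms=2/5b
8) 2400.0ms=12/5b +400.0ms=2/5b
9) 2800.0ms=14/5b +400.0ms=2/5b
10) 3200.0ms=16/5b +400.0ms=2/5b
11) 3600.0ms=18/5b +400.0ms=2/5b
12) 4000.0ms=4b +200.0ms=1/5b
13) 4200.0ms=21/5b +200.0ms=1/5b
14) 4400.0ms=22/5b +200.0ms=1/5b
15) 4600.0ms=23/5b +200.0ms=1/5b
16) 4800.0ms=24/5b +200.0ms=1/5b
17) 5000.0ms=5b +1000.0ms=1b
18) 6000.0ms=6b +750.0ms=3/4b
19) 6750.0ms=27/4b +250.0ms=1/4b
20) 7000.0ms=7b +1000.0ms=1b
Σ=8b of 8 (60bpm 2/4) — PASS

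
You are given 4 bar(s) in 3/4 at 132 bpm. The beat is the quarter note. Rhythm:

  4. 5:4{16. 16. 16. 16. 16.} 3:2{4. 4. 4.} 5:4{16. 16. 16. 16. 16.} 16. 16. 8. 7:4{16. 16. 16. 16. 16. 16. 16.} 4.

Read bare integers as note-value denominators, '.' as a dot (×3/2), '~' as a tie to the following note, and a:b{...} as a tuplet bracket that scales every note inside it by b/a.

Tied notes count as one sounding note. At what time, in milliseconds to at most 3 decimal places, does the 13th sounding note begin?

1. 0.0ms @ 0 + 681.818ms (3/2)
2. 681.818ms @ 3/2 + 136.364ms (3/10)
3. 818.182ms @ 9/5 + 136.364ms (3/10)
4. 954.545ms @ 21/10 + 136.364ms (3/10)
5. 1090.909ms @ 12/5 + 136.364ms (3/10)
6. 1227.273ms @ 27/10 + 136.364ms (3/10)
7. 1363.636ms @ 3 + 454.545ms (1)
8. 1818.182ms @ 4 + 454.545ms (1)
9. 2272.727ms @ 5 + 454.545ms (1)
10. 2727.273ms @ 6 + 136.364ms (3/10)
11. 2863.636ms @ 63/10 + 136.364ms (3/10)
12. 3000.0ms @ 33/5 + 136.364ms (3/10)
13. 3136.364ms @ 69/10 + 136.364ms (3/10)
14. 3272.727ms @ 36/5 + 136.364ms (3/10)
15. 3409.091ms @ 15/2 + 170.455ms (3/8)
16. 3579.545ms @ 63/8 + 170.455ms (3/8)
17. 3750.0ms @ 33/4 + 340.909ms (3/4)
18. 4090.909ms @ 9 + 97.403ms (3/14)
19. 4188.312ms @ 129/14 + 97.403ms (3/14)
20. 4285.714ms @ 66/7 + 97.403ms (3/14)
21. 4383.117ms @ 135/14 + 97.403ms (3/14)
22. 4480.519ms @ 69/7 + 97.403ms (3/14)
23. 4577.922ms @ 141/14 + 97.403ms (3/14)
24. 4675.325ms @ 72/7 + 97.403ms (3/14)
25. 4772.727ms @ 21/2 + 681.818ms (3/2)

note 13 onset = 69/10b = 3136.364ms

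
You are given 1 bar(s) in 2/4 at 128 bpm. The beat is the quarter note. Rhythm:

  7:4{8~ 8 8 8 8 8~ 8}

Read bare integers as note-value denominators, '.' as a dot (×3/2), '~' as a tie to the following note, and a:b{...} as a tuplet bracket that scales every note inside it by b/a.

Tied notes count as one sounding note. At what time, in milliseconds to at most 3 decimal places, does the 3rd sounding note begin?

1. 0.0ms @ 0 + 267.857ms (4/7)
2. 267.857ms @ 4/7 + 133.929ms (2/7)
3. 401.786ms @ 6/7 + 133.929ms (2/7)
4. 535.714ms @ 8/7 + 133.929ms (2/7)
5. 669.643ms @ 10/7 + 267.857ms (4/7)

note 3 onset = 6/7b = 401.786ms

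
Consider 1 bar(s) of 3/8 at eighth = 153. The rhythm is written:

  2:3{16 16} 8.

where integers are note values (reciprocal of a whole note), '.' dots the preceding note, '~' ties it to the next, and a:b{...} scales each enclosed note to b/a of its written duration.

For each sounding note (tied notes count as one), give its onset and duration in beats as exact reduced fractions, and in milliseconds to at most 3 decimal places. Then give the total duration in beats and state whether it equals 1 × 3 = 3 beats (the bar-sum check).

1) 0.0ms=0b +294.118ms=3/4b
2) 294.118ms=3/4b +294.118ms=3/4b
3) 588.235ms=3/2b +588.235ms=3/2b
Σ=3b of 3 (153bpm 3/8) — PASS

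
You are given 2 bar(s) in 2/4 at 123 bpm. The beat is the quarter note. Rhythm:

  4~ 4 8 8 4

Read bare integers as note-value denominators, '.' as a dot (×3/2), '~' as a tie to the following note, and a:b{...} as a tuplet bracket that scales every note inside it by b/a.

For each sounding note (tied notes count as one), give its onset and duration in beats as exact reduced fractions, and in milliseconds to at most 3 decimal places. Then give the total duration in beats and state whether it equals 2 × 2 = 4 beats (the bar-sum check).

1) 0.0ms=0b +975.61ms=2b
2) 975.61ms=2b +243.902ms=1/2b
3) 1219.512ms=5/2b +243.902ms=1/2b
4) 1463.415ms=3b +487.805ms=1b
Σ=4b of 4 (123bpm 2/4) — PASS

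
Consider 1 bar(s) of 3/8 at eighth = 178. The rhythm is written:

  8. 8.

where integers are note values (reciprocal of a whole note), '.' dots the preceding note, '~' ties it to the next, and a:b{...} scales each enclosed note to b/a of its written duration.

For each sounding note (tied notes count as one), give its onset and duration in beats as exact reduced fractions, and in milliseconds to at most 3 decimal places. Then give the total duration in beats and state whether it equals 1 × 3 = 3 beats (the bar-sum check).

1) 0.0ms=0b +505.618ms=3/2b
2) 505.618ms=3/2b +505.618ms=3/2b
Σ=3b of 3 (178bpm 3/8) — PASS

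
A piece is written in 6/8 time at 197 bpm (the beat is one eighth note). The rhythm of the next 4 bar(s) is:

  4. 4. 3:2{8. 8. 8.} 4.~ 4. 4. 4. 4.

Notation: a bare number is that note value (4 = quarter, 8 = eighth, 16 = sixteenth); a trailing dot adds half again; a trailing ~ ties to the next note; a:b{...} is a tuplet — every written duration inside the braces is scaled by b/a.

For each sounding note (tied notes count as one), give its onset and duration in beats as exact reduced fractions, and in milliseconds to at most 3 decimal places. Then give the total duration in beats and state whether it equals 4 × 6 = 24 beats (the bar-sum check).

1) 0.0ms=0b +913.706ms=3b
2) 913.706ms=3b +913.706ms=3b
3) 1827.411ms=6b +304.569ms=1b
4) 2131.98ms=7b +304.569ms=1b
5) 2436.548ms=8b +304.569ms=1b
6) 2741.117ms=9b +1827.411ms=6b
7) 4568.528ms=15b +913.706ms=3b
8) 5482.234ms=18b +913.706ms=3b
9) 6395.939ms=21b +913.706ms=3b
Σ=24b of 24 (197bpm 6/8) — PASS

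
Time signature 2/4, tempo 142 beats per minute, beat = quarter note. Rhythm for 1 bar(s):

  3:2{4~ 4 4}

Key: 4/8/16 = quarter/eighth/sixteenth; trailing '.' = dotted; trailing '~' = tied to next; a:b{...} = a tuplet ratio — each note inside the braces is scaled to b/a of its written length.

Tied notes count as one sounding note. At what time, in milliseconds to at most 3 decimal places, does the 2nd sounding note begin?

1. 0.0ms @ 0 + 563.38ms (4/3)
2. 563.38ms @ 4/3 + 281.69ms (2/3)

note 2 onset = 4/3b = 563.38ms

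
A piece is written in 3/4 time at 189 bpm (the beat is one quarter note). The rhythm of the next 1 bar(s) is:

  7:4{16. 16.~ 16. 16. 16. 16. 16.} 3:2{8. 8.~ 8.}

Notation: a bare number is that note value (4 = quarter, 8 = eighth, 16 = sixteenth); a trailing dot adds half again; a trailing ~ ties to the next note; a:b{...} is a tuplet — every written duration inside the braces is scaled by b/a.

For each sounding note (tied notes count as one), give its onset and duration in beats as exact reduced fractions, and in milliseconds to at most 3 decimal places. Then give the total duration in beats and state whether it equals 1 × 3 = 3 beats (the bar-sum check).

1) 0.0ms=0b +68.027ms=3/14b
2) 68.027ms=3/14b +136.054ms=3/7b
3) 204.082ms=9/14b +68.027ms=3/14b
4) 272.109ms=6/7b +68.027ms=3/14b
5) 340.136ms=15/14b +68.027ms=3/14b
6) 408.163ms=9/7b +68.027ms=3/14b
7) 476.19ms=3/2b +158.73ms=1/2b
8) 634.921ms=2b +317.46ms=1b
Σ=3b of 3 (189bpm 3/4) — PASS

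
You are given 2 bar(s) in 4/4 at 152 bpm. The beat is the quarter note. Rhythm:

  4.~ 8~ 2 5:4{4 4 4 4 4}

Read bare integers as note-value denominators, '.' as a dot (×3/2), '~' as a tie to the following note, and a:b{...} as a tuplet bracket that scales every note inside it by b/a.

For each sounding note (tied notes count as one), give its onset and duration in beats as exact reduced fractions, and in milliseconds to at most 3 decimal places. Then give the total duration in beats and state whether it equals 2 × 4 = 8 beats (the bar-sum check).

1) 0.0ms=0b +1578.947ms=4b
2) 1578.947ms=4b +315.789ms=4/5b
3) 1894.737ms=24/5b +315.789ms=4/5b
4) 2210.526ms=28/5b +315.789ms=4/5b
5) 2526.316ms=32/5b +315.789ms=4/5b
6) 2842.105ms=36/5b +315.789ms=4/5b
Σ=8b of 8 (152bpm 4/4) — PASS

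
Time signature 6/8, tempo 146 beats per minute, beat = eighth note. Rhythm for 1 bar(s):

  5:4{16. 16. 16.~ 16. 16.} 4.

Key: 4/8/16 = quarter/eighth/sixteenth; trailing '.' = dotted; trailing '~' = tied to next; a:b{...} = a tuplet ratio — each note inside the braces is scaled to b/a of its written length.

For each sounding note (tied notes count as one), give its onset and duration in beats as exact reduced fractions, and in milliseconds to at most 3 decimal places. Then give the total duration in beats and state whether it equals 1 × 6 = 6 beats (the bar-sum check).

1) 0.0ms=0b +246.575ms=3/5b
2) 246.575ms=3/5b +246.575ms=3/5b
3) 493.151ms=6/5b +493.151ms=6/5b
4) 986.301ms=12/5b +246.575ms=3/5b
5) 1232.877ms=3b +1232.877ms=3b
Σ=6b of 6 (146bpm 6/8) — PASS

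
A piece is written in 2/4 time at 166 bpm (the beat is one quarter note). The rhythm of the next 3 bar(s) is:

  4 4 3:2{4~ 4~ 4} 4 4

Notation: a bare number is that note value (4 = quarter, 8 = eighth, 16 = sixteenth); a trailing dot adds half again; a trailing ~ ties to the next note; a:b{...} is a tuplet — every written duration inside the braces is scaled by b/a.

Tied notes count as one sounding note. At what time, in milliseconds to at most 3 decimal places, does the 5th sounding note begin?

note 5 onset = 5b = 1807.229ms

1. 0.0ms @ 0 + 361.446ms (1)
2. 361.446ms @ 1 + 361.446ms (1)
3. 722.892ms @ 2 + 722.892ms (2)
4. 1445.783ms @ 4 + 361.446ms (1)
5. 1807.229ms @ 5 + 361.446ms (1)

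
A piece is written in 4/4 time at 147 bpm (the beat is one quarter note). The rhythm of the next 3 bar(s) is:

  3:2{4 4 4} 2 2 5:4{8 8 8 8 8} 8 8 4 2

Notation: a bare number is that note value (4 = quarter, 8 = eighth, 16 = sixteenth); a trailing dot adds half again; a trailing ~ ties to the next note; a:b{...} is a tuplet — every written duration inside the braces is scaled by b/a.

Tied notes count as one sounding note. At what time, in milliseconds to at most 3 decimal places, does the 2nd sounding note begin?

note 2 onset = 2/3b = 272.109ms

1. 0.0ms @ 0 + 272.109ms (2/3)
2. 272.109ms @ 2/3 + 272.109ms (2/3)
3. 544.218ms @ 4/3 + 272.109ms (2/3)
4. 816.327ms @ 2 + 816.327ms (2)
5. 1632.653ms @ 4 + 816.327ms (2)
6. 2448.98ms @ 6 + 163.265ms (2/5)
7. 2612.245ms @ 32/5 + 163.265ms (2/5)
8. 2775.51ms @ 34/5 + 163.265ms (2/5)
9. 2938.776ms @ 36/5 + 163.265ms (2/5)
10. 3102.041ms @ 38/5 + 163.265ms (2/5)
11. 3265.306ms @ 8 + 204.082ms (1/2)
12. 3469.388ms @ 17/2 + 204.082ms (1/2)
13. 3673.469ms @ 9 + 408.163ms (1)
14. 4081.633ms @ 10 + 816.327ms (2)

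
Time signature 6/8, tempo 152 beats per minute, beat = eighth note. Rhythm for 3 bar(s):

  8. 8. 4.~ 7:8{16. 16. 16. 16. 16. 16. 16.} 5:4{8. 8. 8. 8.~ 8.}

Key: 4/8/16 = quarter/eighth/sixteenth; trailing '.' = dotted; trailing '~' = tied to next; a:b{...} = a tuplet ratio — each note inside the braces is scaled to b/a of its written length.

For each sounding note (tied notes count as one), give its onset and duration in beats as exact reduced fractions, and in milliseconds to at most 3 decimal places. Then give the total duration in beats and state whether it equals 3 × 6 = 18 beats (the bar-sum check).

1) 0.0ms=0b +592.105ms=3/2b
2) 592.105ms=3/2b +592.105ms=3/2b
3) 1184.211ms=3b +1522.556ms=27/7b
4) 2706.767ms=48/7b +338.346ms=6/7b
5) 3045.113ms=54/7b +338.346ms=6/7b
6) 3383.459ms=60/7b +338.346ms=6/7b
7) 3721.805ms=66/7b +338.346ms=6/7b
8) 4060.15ms=72/7b +338.346ms=6/7b
9) 4398.496ms=78/7b +338.346ms=6/7b
10) 4736.842ms=12b +473.684ms=6/5b
11) 5210.526ms=66/5b +473.684ms=6/5b
12) 5684.211ms=72/5b +473.684ms=6/5b
13) 6157.895ms=78/5b +947.368ms=12/5b
Σ=18b of 18 (152bpm 6/8) — PASS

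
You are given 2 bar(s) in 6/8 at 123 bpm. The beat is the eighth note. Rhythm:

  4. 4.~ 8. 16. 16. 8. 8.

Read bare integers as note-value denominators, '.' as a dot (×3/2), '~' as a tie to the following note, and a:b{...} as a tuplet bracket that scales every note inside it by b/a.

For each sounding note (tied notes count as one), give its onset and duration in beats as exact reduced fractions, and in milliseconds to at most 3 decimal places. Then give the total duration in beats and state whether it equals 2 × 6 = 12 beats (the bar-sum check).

1) 0.0ms=0b +1463.415ms=3b
2) 1463.415ms=3b +2195.122ms=9/2b
3) 3658.537ms=15/2b +365.854ms=3/4b
4) 4024.39ms=33/4b +365.854ms=3/4b
5) 4390.244ms=9b +731.707ms=3/2b
6) 5121.951ms=21/2b +731.707ms=3/2b
Σ=12b of 12 (123bpm 6/8) — PASS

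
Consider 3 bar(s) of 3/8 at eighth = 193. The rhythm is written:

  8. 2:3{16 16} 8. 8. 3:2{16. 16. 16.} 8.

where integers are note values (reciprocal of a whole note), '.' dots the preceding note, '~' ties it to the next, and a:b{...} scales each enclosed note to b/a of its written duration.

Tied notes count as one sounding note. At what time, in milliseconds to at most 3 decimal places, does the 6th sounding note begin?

1. 0.0ms @ 0 + 466.321ms (3/2)
2. 466.321ms @ 3/2 + 233.161ms (3/4)
3. 699.482ms @ 9/4 + 233.161ms (3/4)
4. 932.642ms @ 3 + 466.321ms (3/2)
5. 1398.964ms @ 9/2 + 466.321ms (3/2)
6. 1865.285ms @ 6 + 155.44ms (1/2)
7. 2020.725ms @ 13/2 + 155.44ms (1/2)
8. 2176.166ms @ 7 + 155.44ms (1/2)
9. 2331.606ms @ 15/2 + 466.321ms (3/2)

note 6 onset = 6b = 1865.285ms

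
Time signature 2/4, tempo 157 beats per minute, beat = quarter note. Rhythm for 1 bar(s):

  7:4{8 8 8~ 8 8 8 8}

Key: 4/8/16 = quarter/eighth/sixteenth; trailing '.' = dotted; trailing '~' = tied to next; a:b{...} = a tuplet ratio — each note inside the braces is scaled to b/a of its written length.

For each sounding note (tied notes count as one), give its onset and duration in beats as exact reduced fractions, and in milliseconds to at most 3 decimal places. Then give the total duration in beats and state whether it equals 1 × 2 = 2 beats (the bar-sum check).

1) 0.0ms=0b +109.19ms=2/7b
2) 109.19ms=2/7b +109.19ms=2/7b
3) 218.38ms=4/7b +218.38ms=4/7b
4) 436.761ms=8/7b +109.19ms=2/7b
5) 545.951ms=10/7b +109.19ms=2/7b
6) 655.141ms=12/7b +109.19ms=2/7b
Σ=2b of 2 (157bpm 2/4) — PASS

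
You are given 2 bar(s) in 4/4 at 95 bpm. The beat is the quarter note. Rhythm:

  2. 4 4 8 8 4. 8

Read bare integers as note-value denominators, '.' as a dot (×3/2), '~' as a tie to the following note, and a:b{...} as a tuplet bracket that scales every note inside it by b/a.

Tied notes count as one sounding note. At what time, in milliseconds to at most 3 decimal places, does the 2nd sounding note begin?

note 2 onset = 3b = 1894.737ms

1. 0.0ms @ 0 + 1894.737ms (3)
2. 1894.737ms @ 3 + 631.579ms (1)
3. 2526.316ms @ 4 + 631.579ms (1)
4. 3157.895ms @ 5 + 315.789ms (1/2)
5. 3473.684ms @ 11/2 + 315.789ms (1/2)
6. 3789.474ms @ 6 + 947.368ms (3/2)
7. 4736.842ms @ 15/2 + 315.789ms (1/2)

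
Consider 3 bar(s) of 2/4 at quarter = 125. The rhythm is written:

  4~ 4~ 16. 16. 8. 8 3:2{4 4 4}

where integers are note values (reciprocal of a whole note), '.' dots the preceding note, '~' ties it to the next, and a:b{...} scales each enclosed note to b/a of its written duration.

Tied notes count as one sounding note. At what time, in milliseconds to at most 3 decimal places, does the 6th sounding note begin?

note 6 onset = 14/3b = 2240.0ms

1. 0.0ms @ 0 + 1140.0ms (19/8)
2. 1140.0ms @ 19/8 + 180.0ms (3/8)
3. 1320.0ms @ 11/4 + 360.0ms (3/4)
4. 1680.0ms @ 7/2 + 240.0ms (1/2)
5. 1920.0ms @ 4 + 320.0ms (2/3)
6. 2240.0ms @ 14/3 + 320.0ms (2/3)
7. 2560.0ms @ 16/3 + 320.0ms (2/3)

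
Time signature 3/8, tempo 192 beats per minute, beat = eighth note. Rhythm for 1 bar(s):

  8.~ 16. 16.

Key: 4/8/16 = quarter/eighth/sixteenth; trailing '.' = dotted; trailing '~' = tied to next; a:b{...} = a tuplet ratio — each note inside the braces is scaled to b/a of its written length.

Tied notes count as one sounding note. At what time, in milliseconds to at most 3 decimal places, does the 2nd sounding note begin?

1. 0.0ms @ 0 + 703.125ms (9/4)
2. 703.125ms @ 9/4 + 234.375ms (3/4)

note 2 onset = 9/4b = 703.125ms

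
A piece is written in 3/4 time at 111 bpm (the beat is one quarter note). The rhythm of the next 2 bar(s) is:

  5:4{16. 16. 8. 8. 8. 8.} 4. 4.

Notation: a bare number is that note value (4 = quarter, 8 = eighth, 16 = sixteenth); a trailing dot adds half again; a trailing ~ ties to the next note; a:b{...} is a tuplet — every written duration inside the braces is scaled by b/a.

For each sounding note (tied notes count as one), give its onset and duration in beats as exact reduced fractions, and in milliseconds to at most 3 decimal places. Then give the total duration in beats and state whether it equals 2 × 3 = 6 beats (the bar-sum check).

1) 0.0ms=0b +162.162ms=3/10b
2) 162.162ms=3/10b +162.162ms=3/10b
3) 324.324ms=3/5b +324.324ms=3/5b
4) 648.649ms=6/5b +324.324ms=3/5b
5) 972.973ms=9/5b +324.324ms=3/5b
6) 1297.297ms=12/5b +324.324ms=3/5b
7) 1621.622ms=3b +810.811ms=3/2b
8) 2432.432ms=9/2b +810.811ms=3/2b
Σ=6b of 6 (111bpm 3/4) — PASS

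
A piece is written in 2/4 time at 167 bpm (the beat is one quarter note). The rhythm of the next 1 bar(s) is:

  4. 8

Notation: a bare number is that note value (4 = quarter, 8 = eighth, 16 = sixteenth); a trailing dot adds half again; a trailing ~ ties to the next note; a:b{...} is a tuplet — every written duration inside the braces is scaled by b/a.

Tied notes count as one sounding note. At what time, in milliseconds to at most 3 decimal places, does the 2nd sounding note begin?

1. 0.0ms @ 0 + 538.922ms (3/2)
2. 538.922ms @ 3/2 + 179.641ms (1/2)

note 2 onset = 3/2b = 538.922ms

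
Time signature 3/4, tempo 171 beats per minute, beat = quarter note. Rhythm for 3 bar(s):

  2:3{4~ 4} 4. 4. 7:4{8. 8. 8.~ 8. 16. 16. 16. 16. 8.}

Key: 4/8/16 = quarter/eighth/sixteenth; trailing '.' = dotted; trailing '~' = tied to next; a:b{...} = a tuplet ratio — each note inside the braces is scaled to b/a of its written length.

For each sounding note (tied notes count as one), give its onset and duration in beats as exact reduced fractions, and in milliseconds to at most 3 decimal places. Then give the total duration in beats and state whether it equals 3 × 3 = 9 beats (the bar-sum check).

1) 0.0ms=0b +1052.632ms=3b
2) 1052.632ms=3b +526.316ms=3/2b
3) 1578.947ms=9/2b +526.316ms=3/2b
4) 2105.263ms=6b +150.376ms=3/7b
5) 2255.639ms=45/7b +150.376ms=3/7b
6) 2406.015ms=48/7b +300.752ms=6/7b
7) 2706.767ms=54/7b +75.188ms=3/14b
8) 2781.955ms=111/14b +75.188ms=3/14b
9) 2857.143ms=57/7b +75.188ms=3/14b
10) 2932.331ms=117/14b +75.188ms=3/14b
11) 3007.519ms=60/7b +150.376ms=3/7b
Σ=9b of 9 (171bpm 3/4) — PASS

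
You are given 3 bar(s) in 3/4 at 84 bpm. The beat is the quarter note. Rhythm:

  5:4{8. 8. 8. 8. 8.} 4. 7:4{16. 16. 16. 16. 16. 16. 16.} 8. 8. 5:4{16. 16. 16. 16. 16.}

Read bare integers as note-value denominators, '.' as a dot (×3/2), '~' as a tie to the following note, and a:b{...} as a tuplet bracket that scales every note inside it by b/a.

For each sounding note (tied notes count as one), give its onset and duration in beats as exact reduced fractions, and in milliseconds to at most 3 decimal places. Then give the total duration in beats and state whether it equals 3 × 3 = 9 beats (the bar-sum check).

1) 0.0ms=0b +428.571ms=3/5b
2) 428.571ms=3/5b +428.571ms=3/5b
3) 857.143ms=6/5b +428.571ms=3/5b
4) 1285.714ms=9/5b +428.571ms=3/5b
5) 1714.286ms=12/5b +428.571ms=3/5b
6) 2142.857ms=3b +1071.429ms=3/2b
7) 3214.286ms=9/2b +153.061ms=3/14b
8) 3367.347ms=33/7b +153.061ms=3/14b
9) 3520.408ms=69/14b +153.061ms=3/14b
10) 3673.469ms=36/7b +153.061ms=3/14b
11) 3826.531ms=75/14b +153.061ms=3/14b
12) 3979.592ms=39/7b +153.061ms=3/14b
13) 4132.653ms=81/14b +153.061ms=3/14b
14) 4285.714ms=6b +535.714ms=3/4b
15) 4821.429ms=27/4b +535.714ms=3/4b
16) 5357.143ms=15/2b +214.286ms=3/10b
17) 5571.429ms=39/5b +214.286ms=3/10b
18) 5785.714ms=81/10b +214.286ms=3/10b
19) 6000.0ms=42/5b +214.286ms=3/10b
20) 6214.286ms=87/10b +214.286ms=3/10b
Σ=9b of 9 (84bpm 3/4) — PASS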